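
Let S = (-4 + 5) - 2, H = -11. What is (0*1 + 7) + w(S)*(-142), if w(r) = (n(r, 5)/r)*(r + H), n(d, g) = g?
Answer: -8513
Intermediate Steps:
S = -1 (S = 1 - 2 = -1)
w(r) = 5*(-11 + r)/r (w(r) = (5/r)*(r - 11) = (5/r)*(-11 + r) = 5*(-11 + r)/r)
(0*1 + 7) + w(S)*(-142) = (0*1 + 7) + (5 - 55/(-1))*(-142) = (0 + 7) + (5 - 55*(-1))*(-142) = 7 + (5 + 55)*(-142) = 7 + 60*(-142) = 7 - 8520 = -8513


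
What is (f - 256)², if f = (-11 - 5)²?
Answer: 0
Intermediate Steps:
f = 256 (f = (-16)² = 256)
(f - 256)² = (256 - 256)² = 0² = 0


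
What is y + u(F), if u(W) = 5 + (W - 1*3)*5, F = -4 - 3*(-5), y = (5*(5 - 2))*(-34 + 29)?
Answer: -30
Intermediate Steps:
y = -75 (y = (5*3)*(-5) = 15*(-5) = -75)
F = 11 (F = -4 + 15 = 11)
u(W) = -10 + 5*W (u(W) = 5 + (W - 3)*5 = 5 + (-3 + W)*5 = 5 + (-15 + 5*W) = -10 + 5*W)
y + u(F) = -75 + (-10 + 5*11) = -75 + (-10 + 55) = -75 + 45 = -30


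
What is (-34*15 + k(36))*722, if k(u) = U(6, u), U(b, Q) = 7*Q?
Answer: -186276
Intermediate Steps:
k(u) = 7*u
(-34*15 + k(36))*722 = (-34*15 + 7*36)*722 = (-510 + 252)*722 = -258*722 = -186276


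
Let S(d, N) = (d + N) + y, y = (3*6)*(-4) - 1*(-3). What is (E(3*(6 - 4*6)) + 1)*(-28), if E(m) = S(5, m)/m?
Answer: -2408/27 ≈ -89.185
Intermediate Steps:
y = -69 (y = 18*(-4) + 3 = -72 + 3 = -69)
S(d, N) = -69 + N + d (S(d, N) = (d + N) - 69 = (N + d) - 69 = -69 + N + d)
E(m) = (-64 + m)/m (E(m) = (-69 + m + 5)/m = (-64 + m)/m)
(E(3*(6 - 4*6)) + 1)*(-28) = ((-64 + 3*(6 - 4*6))/((3*(6 - 4*6))) + 1)*(-28) = ((-64 + 3*(6 - 24))/((3*(6 - 24))) + 1)*(-28) = ((-64 + 3*(-18))/((3*(-18))) + 1)*(-28) = ((-64 - 54)/(-54) + 1)*(-28) = (-1/54*(-118) + 1)*(-28) = (59/27 + 1)*(-28) = (86/27)*(-28) = -2408/27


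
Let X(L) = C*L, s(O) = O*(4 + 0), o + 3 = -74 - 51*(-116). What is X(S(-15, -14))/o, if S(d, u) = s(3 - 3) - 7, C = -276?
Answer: 1932/5839 ≈ 0.33088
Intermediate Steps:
o = 5839 (o = -3 + (-74 - 51*(-116)) = -3 + (-74 + 5916) = -3 + 5842 = 5839)
s(O) = 4*O (s(O) = O*4 = 4*O)
S(d, u) = -7 (S(d, u) = 4*(3 - 3) - 7 = 4*0 - 7 = 0 - 7 = -7)
X(L) = -276*L
X(S(-15, -14))/o = -276*(-7)/5839 = 1932*(1/5839) = 1932/5839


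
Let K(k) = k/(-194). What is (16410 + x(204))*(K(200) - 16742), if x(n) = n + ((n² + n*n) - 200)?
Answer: -161832477804/97 ≈ -1.6684e+9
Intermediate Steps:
K(k) = -k/194 (K(k) = k*(-1/194) = -k/194)
x(n) = -200 + n + 2*n² (x(n) = n + ((n² + n²) - 200) = n + (2*n² - 200) = n + (-200 + 2*n²) = -200 + n + 2*n²)
(16410 + x(204))*(K(200) - 16742) = (16410 + (-200 + 204 + 2*204²))*(-1/194*200 - 16742) = (16410 + (-200 + 204 + 2*41616))*(-100/97 - 16742) = (16410 + (-200 + 204 + 83232))*(-1624074/97) = (16410 + 83236)*(-1624074/97) = 99646*(-1624074/97) = -161832477804/97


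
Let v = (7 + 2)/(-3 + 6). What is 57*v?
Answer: 171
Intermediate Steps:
v = 3 (v = 9/3 = 9*(1/3) = 3)
57*v = 57*3 = 171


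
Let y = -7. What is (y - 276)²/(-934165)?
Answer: -80089/934165 ≈ -0.085733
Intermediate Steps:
(y - 276)²/(-934165) = (-7 - 276)²/(-934165) = (-283)²*(-1/934165) = 80089*(-1/934165) = -80089/934165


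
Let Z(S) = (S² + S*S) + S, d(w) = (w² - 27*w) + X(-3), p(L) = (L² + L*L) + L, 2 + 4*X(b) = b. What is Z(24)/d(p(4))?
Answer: 4704/1291 ≈ 3.6437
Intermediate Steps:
X(b) = -½ + b/4
p(L) = L + 2*L² (p(L) = (L² + L²) + L = 2*L² + L = L + 2*L²)
d(w) = -5/4 + w² - 27*w (d(w) = (w² - 27*w) + (-½ + (¼)*(-3)) = (w² - 27*w) + (-½ - ¾) = (w² - 27*w) - 5/4 = -5/4 + w² - 27*w)
Z(S) = S + 2*S² (Z(S) = (S² + S²) + S = 2*S² + S = S + 2*S²)
Z(24)/d(p(4)) = (24*(1 + 2*24))/(-5/4 + (4*(1 + 2*4))² - 108*(1 + 2*4)) = (24*(1 + 48))/(-5/4 + (4*(1 + 8))² - 108*(1 + 8)) = (24*49)/(-5/4 + (4*9)² - 108*9) = 1176/(-5/4 + 36² - 27*36) = 1176/(-5/4 + 1296 - 972) = 1176/(1291/4) = 1176*(4/1291) = 4704/1291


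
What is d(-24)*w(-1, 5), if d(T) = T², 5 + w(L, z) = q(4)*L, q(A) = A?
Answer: -5184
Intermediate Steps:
w(L, z) = -5 + 4*L
d(-24)*w(-1, 5) = (-24)²*(-5 + 4*(-1)) = 576*(-5 - 4) = 576*(-9) = -5184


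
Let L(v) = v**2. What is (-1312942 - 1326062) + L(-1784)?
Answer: 543652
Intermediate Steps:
(-1312942 - 1326062) + L(-1784) = (-1312942 - 1326062) + (-1784)**2 = -2639004 + 3182656 = 543652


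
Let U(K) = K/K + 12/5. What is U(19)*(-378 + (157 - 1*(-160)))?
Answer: -1037/5 ≈ -207.40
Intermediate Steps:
U(K) = 17/5 (U(K) = 1 + 12*(1/5) = 1 + 12/5 = 17/5)
U(19)*(-378 + (157 - 1*(-160))) = 17*(-378 + (157 - 1*(-160)))/5 = 17*(-378 + (157 + 160))/5 = 17*(-378 + 317)/5 = (17/5)*(-61) = -1037/5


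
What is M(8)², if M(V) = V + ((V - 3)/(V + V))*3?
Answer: 20449/256 ≈ 79.879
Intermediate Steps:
M(V) = V + 3*(-3 + V)/(2*V) (M(V) = V + ((-3 + V)/((2*V)))*3 = V + ((-3 + V)*(1/(2*V)))*3 = V + ((-3 + V)/(2*V))*3 = V + 3*(-3 + V)/(2*V))
M(8)² = (3/2 + 8 - 9/2/8)² = (3/2 + 8 - 9/2*⅛)² = (3/2 + 8 - 9/16)² = (143/16)² = 20449/256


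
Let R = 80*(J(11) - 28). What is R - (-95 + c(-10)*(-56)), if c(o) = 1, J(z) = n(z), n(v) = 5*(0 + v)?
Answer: 2311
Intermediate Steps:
n(v) = 5*v
J(z) = 5*z
R = 2160 (R = 80*(5*11 - 28) = 80*(55 - 28) = 80*27 = 2160)
R - (-95 + c(-10)*(-56)) = 2160 - (-95 + 1*(-56)) = 2160 - (-95 - 56) = 2160 - 1*(-151) = 2160 + 151 = 2311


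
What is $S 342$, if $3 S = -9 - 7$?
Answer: $-1824$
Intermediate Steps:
$S = - \frac{16}{3}$ ($S = \frac{-9 - 7}{3} = \frac{1}{3} \left(-16\right) = - \frac{16}{3} \approx -5.3333$)
$S 342 = \left(- \frac{16}{3}\right) 342 = -1824$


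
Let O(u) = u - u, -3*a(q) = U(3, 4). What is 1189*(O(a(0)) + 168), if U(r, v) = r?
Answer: 199752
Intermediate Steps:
a(q) = -1 (a(q) = -⅓*3 = -1)
O(u) = 0
1189*(O(a(0)) + 168) = 1189*(0 + 168) = 1189*168 = 199752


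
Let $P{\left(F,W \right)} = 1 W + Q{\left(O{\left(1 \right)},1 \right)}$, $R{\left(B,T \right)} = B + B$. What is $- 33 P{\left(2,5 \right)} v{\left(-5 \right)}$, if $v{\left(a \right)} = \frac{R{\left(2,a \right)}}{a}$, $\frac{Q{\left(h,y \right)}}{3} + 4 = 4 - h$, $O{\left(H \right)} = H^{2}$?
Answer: $\frac{264}{5} \approx 52.8$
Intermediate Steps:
$R{\left(B,T \right)} = 2 B$
$Q{\left(h,y \right)} = - 3 h$ ($Q{\left(h,y \right)} = -12 + 3 \left(4 - h\right) = -12 - \left(-12 + 3 h\right) = - 3 h$)
$v{\left(a \right)} = \frac{4}{a}$ ($v{\left(a \right)} = \frac{2 \cdot 2}{a} = \frac{4}{a}$)
$P{\left(F,W \right)} = -3 + W$ ($P{\left(F,W \right)} = 1 W - 3 \cdot 1^{2} = W - 3 = -3 + W$)
$- 33 P{\left(2,5 \right)} v{\left(-5 \right)} = - 33 \left(-3 + 5\right) \frac{4}{-5} = \left(-33\right) 2 \cdot 4 \left(- \frac{1}{5}\right) = \left(-66\right) \left(- \frac{4}{5}\right) = \frac{264}{5}$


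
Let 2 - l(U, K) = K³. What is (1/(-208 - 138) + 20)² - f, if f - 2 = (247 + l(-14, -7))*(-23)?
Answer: 1677686185/119716 ≈ 14014.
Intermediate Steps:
l(U, K) = 2 - K³
f = -13614 (f = 2 + (247 + (2 - 1*(-7)³))*(-23) = 2 + (247 + (2 - 1*(-343)))*(-23) = 2 + (247 + (2 + 343))*(-23) = 2 + (247 + 345)*(-23) = 2 + 592*(-23) = 2 - 13616 = -13614)
(1/(-208 - 138) + 20)² - f = (1/(-208 - 138) + 20)² - 1*(-13614) = (1/(-346) + 20)² + 13614 = (-1/346 + 20)² + 13614 = (6919/346)² + 13614 = 47872561/119716 + 13614 = 1677686185/119716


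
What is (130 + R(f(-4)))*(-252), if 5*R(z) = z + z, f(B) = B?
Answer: -161784/5 ≈ -32357.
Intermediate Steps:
R(z) = 2*z/5 (R(z) = (z + z)/5 = (2*z)/5 = 2*z/5)
(130 + R(f(-4)))*(-252) = (130 + (2/5)*(-4))*(-252) = (130 - 8/5)*(-252) = (642/5)*(-252) = -161784/5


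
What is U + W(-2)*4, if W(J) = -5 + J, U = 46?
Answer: 18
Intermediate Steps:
U + W(-2)*4 = 46 + (-5 - 2)*4 = 46 - 7*4 = 46 - 28 = 18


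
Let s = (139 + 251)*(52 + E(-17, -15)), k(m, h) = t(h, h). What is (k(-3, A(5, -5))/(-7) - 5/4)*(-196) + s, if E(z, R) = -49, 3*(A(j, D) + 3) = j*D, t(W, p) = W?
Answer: 3293/3 ≈ 1097.7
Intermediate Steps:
A(j, D) = -3 + D*j/3 (A(j, D) = -3 + (j*D)/3 = -3 + (D*j)/3 = -3 + D*j/3)
k(m, h) = h
s = 1170 (s = (139 + 251)*(52 - 49) = 390*3 = 1170)
(k(-3, A(5, -5))/(-7) - 5/4)*(-196) + s = ((-3 + (1/3)*(-5)*5)/(-7) - 5/4)*(-196) + 1170 = ((-3 - 25/3)*(-1/7) - 5*1/4)*(-196) + 1170 = (-34/3*(-1/7) - 5/4)*(-196) + 1170 = (34/21 - 5/4)*(-196) + 1170 = (31/84)*(-196) + 1170 = -217/3 + 1170 = 3293/3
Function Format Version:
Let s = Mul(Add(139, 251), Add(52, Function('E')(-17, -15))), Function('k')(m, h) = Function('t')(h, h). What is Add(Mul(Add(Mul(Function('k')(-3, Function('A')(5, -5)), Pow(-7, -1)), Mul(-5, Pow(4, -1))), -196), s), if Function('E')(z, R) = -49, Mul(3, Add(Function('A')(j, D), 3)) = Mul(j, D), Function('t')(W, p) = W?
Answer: Rational(3293, 3) ≈ 1097.7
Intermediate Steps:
Function('A')(j, D) = Add(-3, Mul(Rational(1, 3), D, j)) (Function('A')(j, D) = Add(-3, Mul(Rational(1, 3), Mul(j, D))) = Add(-3, Mul(Rational(1, 3), Mul(D, j))) = Add(-3, Mul(Rational(1, 3), D, j)))
Function('k')(m, h) = h
s = 1170 (s = Mul(Add(139, 251), Add(52, -49)) = Mul(390, 3) = 1170)
Add(Mul(Add(Mul(Function('k')(-3, Function('A')(5, -5)), Pow(-7, -1)), Mul(-5, Pow(4, -1))), -196), s) = Add(Mul(Add(Mul(Add(-3, Mul(Rational(1, 3), -5, 5)), Pow(-7, -1)), Mul(-5, Pow(4, -1))), -196), 1170) = Add(Mul(Add(Mul(Add(-3, Rational(-25, 3)), Rational(-1, 7)), Mul(-5, Rational(1, 4))), -196), 1170) = Add(Mul(Add(Mul(Rational(-34, 3), Rational(-1, 7)), Rational(-5, 4)), -196), 1170) = Add(Mul(Add(Rational(34, 21), Rational(-5, 4)), -196), 1170) = Add(Mul(Rational(31, 84), -196), 1170) = Add(Rational(-217, 3), 1170) = Rational(3293, 3)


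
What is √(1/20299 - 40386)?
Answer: I*√16641027088487/20299 ≈ 200.96*I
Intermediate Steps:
√(1/20299 - 40386) = √(-819795413/20299) = I*√16641027088487/20299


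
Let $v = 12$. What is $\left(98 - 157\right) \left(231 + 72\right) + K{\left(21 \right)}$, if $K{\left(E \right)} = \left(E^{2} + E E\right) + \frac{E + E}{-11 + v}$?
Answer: $-16953$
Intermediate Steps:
$K{\left(E \right)} = 2 E + 2 E^{2}$ ($K{\left(E \right)} = \left(E^{2} + E E\right) + \frac{E + E}{-11 + 12} = \left(E^{2} + E^{2}\right) + \frac{2 E}{1} = 2 E^{2} + 2 E 1 = 2 E^{2} + 2 E = 2 E + 2 E^{2}$)
$\left(98 - 157\right) \left(231 + 72\right) + K{\left(21 \right)} = \left(98 - 157\right) \left(231 + 72\right) + 2 \cdot 21 \left(1 + 21\right) = \left(98 - 157\right) 303 + 2 \cdot 21 \cdot 22 = \left(-59\right) 303 + 924 = -17877 + 924 = -16953$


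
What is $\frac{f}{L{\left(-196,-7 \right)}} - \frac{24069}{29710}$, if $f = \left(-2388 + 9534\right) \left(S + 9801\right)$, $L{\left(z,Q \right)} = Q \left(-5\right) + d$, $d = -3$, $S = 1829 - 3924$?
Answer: $\frac{204505257219}{118840} \approx 1.7208 \cdot 10^{6}$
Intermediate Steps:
$S = -2095$
$L{\left(z,Q \right)} = -3 - 5 Q$ ($L{\left(z,Q \right)} = Q \left(-5\right) - 3 = - 5 Q - 3 = -3 - 5 Q$)
$f = 55067076$ ($f = \left(-2388 + 9534\right) \left(-2095 + 9801\right) = 7146 \cdot 7706 = 55067076$)
$\frac{f}{L{\left(-196,-7 \right)}} - \frac{24069}{29710} = \frac{55067076}{-3 - -35} - \frac{24069}{29710} = \frac{55067076}{-3 + 35} - \frac{24069}{29710} = \frac{55067076}{32} - \frac{24069}{29710} = 55067076 \cdot \frac{1}{32} - \frac{24069}{29710} = \frac{13766769}{8} - \frac{24069}{29710} = \frac{204505257219}{118840}$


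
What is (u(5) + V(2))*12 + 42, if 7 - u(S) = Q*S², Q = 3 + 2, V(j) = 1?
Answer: -1362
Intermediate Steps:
Q = 5
u(S) = 7 - 5*S²
(u(5) + V(2))*12 + 42 = ((7 - 5*5²) + 1)*12 + 42 = ((7 - 5*25) + 1)*12 + 42 = ((7 - 125) + 1)*12 + 42 = (-118 + 1)*12 + 42 = -117*12 + 42 = -1404 + 42 = -1362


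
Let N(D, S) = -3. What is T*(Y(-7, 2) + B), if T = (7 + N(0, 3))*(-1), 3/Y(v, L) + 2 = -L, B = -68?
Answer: 275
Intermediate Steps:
Y(v, L) = 3/(-2 - L)
T = -4 (T = (7 - 3)*(-1) = 4*(-1) = -4)
T*(Y(-7, 2) + B) = -4*(-3/(2 + 2) - 68) = -4*(-3/4 - 68) = -4*(-275/4) = 275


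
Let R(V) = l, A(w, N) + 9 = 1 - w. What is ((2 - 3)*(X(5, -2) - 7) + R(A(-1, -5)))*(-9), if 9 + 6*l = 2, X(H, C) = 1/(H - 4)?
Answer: -87/2 ≈ -43.500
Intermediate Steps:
X(H, C) = 1/(-4 + H)
A(w, N) = -8 - w (A(w, N) = -9 + (1 - w) = -8 - w)
l = -7/6 (l = -3/2 + (1/6)*2 = -3/2 + 1/3 = -7/6 ≈ -1.1667)
R(V) = -7/6
((2 - 3)*(X(5, -2) - 7) + R(A(-1, -5)))*(-9) = ((2 - 3)*(1/(-4 + 5) - 7) - 7/6)*(-9) = (-(1/1 - 7) - 7/6)*(-9) = (-(1 - 7) - 7/6)*(-9) = (-1*(-6) - 7/6)*(-9) = (6 - 7/6)*(-9) = (29/6)*(-9) = -87/2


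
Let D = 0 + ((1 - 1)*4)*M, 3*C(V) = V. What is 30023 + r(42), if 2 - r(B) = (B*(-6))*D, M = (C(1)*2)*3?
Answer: 30025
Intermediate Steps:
C(V) = V/3
M = 2 (M = (((⅓)*1)*2)*3 = ((⅓)*2)*3 = (⅔)*3 = 2)
D = 0 (D = 0 + ((1 - 1)*4)*2 = 0 + (0*4)*2 = 0 + 0*2 = 0 + 0 = 0)
r(B) = 2 (r(B) = 2 - B*(-6)*0 = 2 - (-6*B)*0 = 2 - 1*0 = 2 + 0 = 2)
30023 + r(42) = 30023 + 2 = 30025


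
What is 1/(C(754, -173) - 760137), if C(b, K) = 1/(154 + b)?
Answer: -908/690204395 ≈ -1.3156e-6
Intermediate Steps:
1/(C(754, -173) - 760137) = 1/(1/(154 + 754) - 760137) = 1/(1/908 - 760137) = 1/(-690204395/908) = -908/690204395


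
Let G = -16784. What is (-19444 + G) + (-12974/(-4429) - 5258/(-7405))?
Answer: -1188041117708/32796745 ≈ -36224.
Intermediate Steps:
(-19444 + G) + (-12974/(-4429) - 5258/(-7405)) = (-19444 - 16784) + (-12974/(-4429) - 5258/(-7405)) = -36228 + (-12974*(-1/4429) - 5258*(-1/7405)) = -36228 + (12974/4429 + 5258/7405) = -36228 + 119360152/32796745 = -1188041117708/32796745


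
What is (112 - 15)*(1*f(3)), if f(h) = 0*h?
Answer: 0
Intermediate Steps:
f(h) = 0
(112 - 15)*(1*f(3)) = (112 - 15)*(1*0) = 97*0 = 0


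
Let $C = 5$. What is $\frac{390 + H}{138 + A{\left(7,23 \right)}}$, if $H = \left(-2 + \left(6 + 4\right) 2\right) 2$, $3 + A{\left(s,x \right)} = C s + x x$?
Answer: $\frac{142}{233} \approx 0.60944$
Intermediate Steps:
$A{\left(s,x \right)} = -3 + x^{2} + 5 s$ ($A{\left(s,x \right)} = -3 + \left(5 s + x x\right) = -3 + \left(5 s + x^{2}\right) = -3 + \left(x^{2} + 5 s\right) = -3 + x^{2} + 5 s$)
$H = 36$ ($H = \left(-2 + 10 \cdot 2\right) 2 = \left(-2 + 20\right) 2 = 18 \cdot 2 = 36$)
$\frac{390 + H}{138 + A{\left(7,23 \right)}} = \frac{390 + 36}{138 + \left(-3 + 23^{2} + 5 \cdot 7\right)} = \frac{426}{138 + \left(-3 + 529 + 35\right)} = \frac{426}{138 + 561} = \frac{426}{699} = 426 \cdot \frac{1}{699} = \frac{142}{233}$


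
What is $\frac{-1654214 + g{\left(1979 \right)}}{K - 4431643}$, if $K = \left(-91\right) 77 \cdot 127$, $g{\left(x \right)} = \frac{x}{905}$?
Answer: $\frac{1497061691}{4815986460} \approx 0.31085$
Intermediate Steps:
$g{\left(x \right)} = \frac{x}{905}$ ($g{\left(x \right)} = x \frac{1}{905} = \frac{x}{905}$)
$K = -889889$ ($K = \left(-7007\right) 127 = -889889$)
$\frac{-1654214 + g{\left(1979 \right)}}{K - 4431643} = \frac{-1654214 + \frac{1}{905} \cdot 1979}{-889889 - 4431643} = \frac{-1654214 + \frac{1979}{905}}{-5321532} = \left(- \frac{1497061691}{905}\right) \left(- \frac{1}{5321532}\right) = \frac{1497061691}{4815986460}$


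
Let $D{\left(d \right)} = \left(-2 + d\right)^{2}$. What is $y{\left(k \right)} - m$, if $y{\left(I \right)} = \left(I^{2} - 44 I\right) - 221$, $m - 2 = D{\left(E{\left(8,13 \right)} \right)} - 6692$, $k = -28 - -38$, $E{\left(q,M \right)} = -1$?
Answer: $6120$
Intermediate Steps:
$k = 10$ ($k = -28 + 38 = 10$)
$m = -6681$ ($m = 2 - \left(6692 - \left(-2 - 1\right)^{2}\right) = 2 - \left(6692 - \left(-3\right)^{2}\right) = 2 + \left(9 - 6692\right) = 2 - 6683 = -6681$)
$y{\left(I \right)} = -221 + I^{2} - 44 I$
$y{\left(k \right)} - m = \left(-221 + 10^{2} - 440\right) - -6681 = \left(-221 + 100 - 440\right) + 6681 = -561 + 6681 = 6120$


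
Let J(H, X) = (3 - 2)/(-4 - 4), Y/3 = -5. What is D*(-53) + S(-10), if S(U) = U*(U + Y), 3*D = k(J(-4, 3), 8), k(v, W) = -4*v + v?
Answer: 1947/8 ≈ 243.38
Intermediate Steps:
Y = -15 (Y = 3*(-5) = -15)
J(H, X) = -⅛ (J(H, X) = 1/(-8) = 1*(-⅛) = -⅛)
k(v, W) = -3*v
D = ⅛ (D = (-3*(-⅛))/3 = (⅓)*(3/8) = ⅛ ≈ 0.12500)
S(U) = U*(-15 + U) (S(U) = U*(U - 15) = U*(-15 + U))
D*(-53) + S(-10) = (⅛)*(-53) - 10*(-15 - 10) = -53/8 - 10*(-25) = -53/8 + 250 = 1947/8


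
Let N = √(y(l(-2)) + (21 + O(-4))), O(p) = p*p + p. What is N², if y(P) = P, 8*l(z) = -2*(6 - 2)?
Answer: 32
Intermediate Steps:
O(p) = p + p² (O(p) = p² + p = p + p²)
l(z) = -1 (l(z) = (-2*(6 - 2))/8 = (-2*4)/8 = (⅛)*(-8) = -1)
N = 4*√2 (N = √(-1 + (21 - 4*(1 - 4))) = √(-1 + (21 - 4*(-3))) = √(-1 + (21 + 12)) = √(-1 + 33) = √32 = 4*√2 ≈ 5.6569)
N² = (4*√2)² = 32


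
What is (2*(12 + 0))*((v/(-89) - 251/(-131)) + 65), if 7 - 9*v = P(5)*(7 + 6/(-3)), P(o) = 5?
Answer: 18730464/11659 ≈ 1606.5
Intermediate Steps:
v = -2 (v = 7/9 - 5*(7 + 6/(-3))/9 = 7/9 - 5*(7 + 6*(-⅓))/9 = 7/9 - 5*(7 - 2)/9 = 7/9 - 5*5/9 = 7/9 - ⅑*25 = 7/9 - 25/9 = -2)
(2*(12 + 0))*((v/(-89) - 251/(-131)) + 65) = (2*(12 + 0))*((-2/(-89) - 251/(-131)) + 65) = (2*12)*((-2*(-1/89) - 251*(-1/131)) + 65) = 24*((2/89 + 251/131) + 65) = 24*(22601/11659 + 65) = 24*(780436/11659) = 18730464/11659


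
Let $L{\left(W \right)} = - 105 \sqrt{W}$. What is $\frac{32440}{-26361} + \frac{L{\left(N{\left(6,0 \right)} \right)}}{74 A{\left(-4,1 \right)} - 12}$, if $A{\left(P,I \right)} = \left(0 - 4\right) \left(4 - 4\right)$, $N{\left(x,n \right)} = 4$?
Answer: $\frac{857755}{52722} \approx 16.269$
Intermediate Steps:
$A{\left(P,I \right)} = 0$ ($A{\left(P,I \right)} = \left(-4\right) 0 = 0$)
$\frac{32440}{-26361} + \frac{L{\left(N{\left(6,0 \right)} \right)}}{74 A{\left(-4,1 \right)} - 12} = \frac{32440}{-26361} + \frac{\left(-105\right) \sqrt{4}}{74 \cdot 0 - 12} = 32440 \left(- \frac{1}{26361}\right) + \frac{\left(-105\right) 2}{0 - 12} = - \frac{32440}{26361} - \frac{210}{-12} = - \frac{32440}{26361} - - \frac{35}{2} = - \frac{32440}{26361} + \frac{35}{2} = \frac{857755}{52722}$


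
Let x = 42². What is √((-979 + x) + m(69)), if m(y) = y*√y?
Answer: √(785 + 69*√69) ≈ 36.853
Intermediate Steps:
x = 1764
m(y) = y^(3/2)
√((-979 + x) + m(69)) = √((-979 + 1764) + 69^(3/2)) = √(785 + 69*√69)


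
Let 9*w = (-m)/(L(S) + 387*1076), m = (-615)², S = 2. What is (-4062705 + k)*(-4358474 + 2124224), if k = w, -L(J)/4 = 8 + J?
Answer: 1889724905715380625/208186 ≈ 9.0771e+12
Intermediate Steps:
L(J) = -32 - 4*J (L(J) = -4*(8 + J) = -32 - 4*J)
m = 378225
w = -42025/416372 (w = ((-1*378225)/((-32 - 4*2) + 387*1076))/9 = (-378225/((-32 - 8) + 416412))/9 = (-378225/(-40 + 416412))/9 = (-378225/416372)/9 = (-378225*1/416372)/9 = (⅑)*(-378225/416372) = -42025/416372 ≈ -0.10093)
k = -42025/416372 ≈ -0.10093
(-4062705 + k)*(-4358474 + 2124224) = (-4062705 - 42025/416372)*(-4358474 + 2124224) = -1691596648285/416372*(-2234250) = 1889724905715380625/208186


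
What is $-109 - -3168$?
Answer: $3059$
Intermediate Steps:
$-109 - -3168 = -109 + 3168 = 3059$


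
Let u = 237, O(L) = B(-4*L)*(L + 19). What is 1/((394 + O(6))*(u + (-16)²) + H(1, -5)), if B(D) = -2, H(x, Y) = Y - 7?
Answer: 1/169580 ≈ 5.8969e-6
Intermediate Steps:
H(x, Y) = -7 + Y
O(L) = -38 - 2*L (O(L) = -2*(L + 19) = -2*(19 + L) = -38 - 2*L)
1/((394 + O(6))*(u + (-16)²) + H(1, -5)) = 1/((394 + (-38 - 2*6))*(237 + (-16)²) + (-7 - 5)) = 1/((394 + (-38 - 12))*(237 + 256) - 12) = 1/((394 - 50)*493 - 12) = 1/(344*493 - 12) = 1/(169592 - 12) = 1/169580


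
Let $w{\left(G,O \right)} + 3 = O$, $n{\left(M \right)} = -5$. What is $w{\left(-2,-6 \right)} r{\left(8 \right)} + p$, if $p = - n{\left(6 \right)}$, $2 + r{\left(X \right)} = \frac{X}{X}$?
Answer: $14$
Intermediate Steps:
$w{\left(G,O \right)} = -3 + O$
$r{\left(X \right)} = -1$ ($r{\left(X \right)} = -2 + \frac{X}{X} = -2 + 1 = -1$)
$p = 5$ ($p = \left(-1\right) \left(-5\right) = 5$)
$w{\left(-2,-6 \right)} r{\left(8 \right)} + p = \left(-3 - 6\right) \left(-1\right) + 5 = \left(-9\right) \left(-1\right) + 5 = 9 + 5 = 14$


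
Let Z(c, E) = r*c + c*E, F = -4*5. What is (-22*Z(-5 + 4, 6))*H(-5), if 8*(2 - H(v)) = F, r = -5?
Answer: 99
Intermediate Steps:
F = -20
H(v) = 9/2 (H(v) = 2 - ⅛*(-20) = 2 + 5/2 = 9/2)
Z(c, E) = -5*c + E*c (Z(c, E) = -5*c + c*E = -5*c + E*c)
(-22*Z(-5 + 4, 6))*H(-5) = -22*(-5 + 4)*(-5 + 6)*(9/2) = -(-22)*(9/2) = -22*(-1)*(9/2) = 22*(9/2) = 99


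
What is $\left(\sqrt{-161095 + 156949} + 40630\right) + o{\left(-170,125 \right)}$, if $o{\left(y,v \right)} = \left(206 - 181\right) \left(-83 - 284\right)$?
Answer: $31455 + i \sqrt{4146} \approx 31455.0 + 64.389 i$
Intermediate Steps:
$o{\left(y,v \right)} = -9175$ ($o{\left(y,v \right)} = 25 \left(-367\right) = -9175$)
$\left(\sqrt{-161095 + 156949} + 40630\right) + o{\left(-170,125 \right)} = \left(\sqrt{-161095 + 156949} + 40630\right) - 9175 = \left(\sqrt{-4146} + 40630\right) - 9175 = \left(i \sqrt{4146} + 40630\right) - 9175 = \left(40630 + i \sqrt{4146}\right) - 9175 = 31455 + i \sqrt{4146}$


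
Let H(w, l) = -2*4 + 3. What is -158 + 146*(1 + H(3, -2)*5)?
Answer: -3662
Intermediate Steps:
H(w, l) = -5 (H(w, l) = -8 + 3 = -5)
-158 + 146*(1 + H(3, -2)*5) = -158 + 146*(1 - 5*5) = -158 + 146*(1 - 25) = -158 + 146*(-24) = -158 - 3504 = -3662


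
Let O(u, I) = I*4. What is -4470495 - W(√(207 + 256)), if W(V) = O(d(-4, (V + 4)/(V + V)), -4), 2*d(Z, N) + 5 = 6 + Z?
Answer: -4470479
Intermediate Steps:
d(Z, N) = ½ + Z/2 (d(Z, N) = -5/2 + (6 + Z)/2 = -5/2 + (3 + Z/2) = ½ + Z/2)
O(u, I) = 4*I
W(V) = -16 (W(V) = 4*(-4) = -16)
-4470495 - W(√(207 + 256)) = -4470495 - 1*(-16) = -4470495 + 16 = -4470479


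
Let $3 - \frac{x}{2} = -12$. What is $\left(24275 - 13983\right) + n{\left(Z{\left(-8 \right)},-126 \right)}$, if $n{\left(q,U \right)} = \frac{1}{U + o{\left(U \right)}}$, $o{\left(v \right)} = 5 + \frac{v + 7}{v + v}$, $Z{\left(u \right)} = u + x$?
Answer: $\frac{44656952}{4339} \approx 10292.0$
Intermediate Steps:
$x = 30$ ($x = 6 - -24 = 6 + 24 = 30$)
$Z{\left(u \right)} = 30 + u$ ($Z{\left(u \right)} = u + 30 = 30 + u$)
$o{\left(v \right)} = 5 + \frac{7 + v}{2 v}$
$n{\left(q,U \right)} = \frac{1}{U + \frac{7 + 11 U}{2 U}}$
$\left(24275 - 13983\right) + n{\left(Z{\left(-8 \right)},-126 \right)} = \left(24275 - 13983\right) + 2 \left(-126\right) \frac{1}{7 + 2 \left(-126\right)^{2} + 11 \left(-126\right)} = 10292 + 2 \left(-126\right) \frac{1}{7 + 2 \cdot 15876 - 1386} = 10292 + 2 \left(-126\right) \frac{1}{7 + 31752 - 1386} = 10292 + 2 \left(-126\right) \frac{1}{30373} = 10292 - \frac{36}{4339} = \frac{44656952}{4339}$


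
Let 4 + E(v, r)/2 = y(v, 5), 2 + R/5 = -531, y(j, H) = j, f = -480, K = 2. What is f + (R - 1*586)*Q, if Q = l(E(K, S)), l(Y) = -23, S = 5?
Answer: 74293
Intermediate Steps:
R = -2665 (R = -10 + 5*(-531) = -10 - 2655 = -2665)
E(v, r) = -8 + 2*v
Q = -23
f + (R - 1*586)*Q = -480 + (-2665 - 1*586)*(-23) = -480 + (-2665 - 586)*(-23) = -480 - 3251*(-23) = -480 + 74773 = 74293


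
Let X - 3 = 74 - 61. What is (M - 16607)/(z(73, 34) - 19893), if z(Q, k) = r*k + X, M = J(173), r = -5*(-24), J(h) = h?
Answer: 16434/15797 ≈ 1.0403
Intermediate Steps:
r = 120
M = 173
X = 16 (X = 3 + (74 - 61) = 3 + 13 = 16)
z(Q, k) = 16 + 120*k (z(Q, k) = 120*k + 16 = 16 + 120*k)
(M - 16607)/(z(73, 34) - 19893) = (173 - 16607)/((16 + 120*34) - 19893) = -16434/((16 + 4080) - 19893) = -16434/(4096 - 19893) = -16434/(-15797) = -16434*(-1/15797) = 16434/15797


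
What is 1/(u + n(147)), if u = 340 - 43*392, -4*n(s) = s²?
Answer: -4/87673 ≈ -4.5624e-5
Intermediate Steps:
n(s) = -s²/4
u = -16516 (u = 340 - 16856 = -16516)
1/(u + n(147)) = 1/(-16516 - ¼*147²) = 1/(-16516 - ¼*21609) = 1/(-16516 - 21609/4) = 1/(-87673/4) = -4/87673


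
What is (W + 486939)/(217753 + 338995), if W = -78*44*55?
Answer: 298179/556748 ≈ 0.53557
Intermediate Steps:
W = -188760 (W = -3432*55 = -188760)
(W + 486939)/(217753 + 338995) = (-188760 + 486939)/(217753 + 338995) = 298179/556748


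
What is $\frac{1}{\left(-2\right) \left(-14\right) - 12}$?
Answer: $\frac{1}{16} \approx 0.0625$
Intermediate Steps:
$\frac{1}{\left(-2\right) \left(-14\right) - 12} = \frac{1}{28 - 12} = \frac{1}{16}$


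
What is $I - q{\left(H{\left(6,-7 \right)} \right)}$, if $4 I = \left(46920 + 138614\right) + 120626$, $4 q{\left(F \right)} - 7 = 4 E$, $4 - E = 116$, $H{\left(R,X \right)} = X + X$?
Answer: $\frac{306601}{4} \approx 76650.0$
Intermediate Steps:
$H{\left(R,X \right)} = 2 X$
$E = -112$ ($E = 4 - 116 = -112$)
$q{\left(F \right)} = - \frac{441}{4}$ ($q{\left(F \right)} = \frac{7}{4} + \frac{4 \left(-112\right)}{4} = \frac{7}{4} + \frac{1}{4} \left(-448\right) = \frac{7}{4} - 112 = - \frac{441}{4}$)
$I = 76540$ ($I = \frac{\left(46920 + 138614\right) + 120626}{4} = \frac{185534 + 120626}{4} = \frac{1}{4} \cdot 306160 = 76540$)
$I - q{\left(H{\left(6,-7 \right)} \right)} = 76540 - - \frac{441}{4} = 76540 + \frac{441}{4} = \frac{306601}{4}$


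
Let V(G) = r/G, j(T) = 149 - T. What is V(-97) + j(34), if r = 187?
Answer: 10968/97 ≈ 113.07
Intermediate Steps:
V(G) = 187/G
V(-97) + j(34) = 187/(-97) + (149 - 1*34) = 187*(-1/97) + (149 - 34) = -187/97 + 115 = 10968/97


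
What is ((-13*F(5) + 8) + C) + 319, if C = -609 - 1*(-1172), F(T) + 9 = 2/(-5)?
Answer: 5061/5 ≈ 1012.2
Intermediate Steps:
F(T) = -47/5 (F(T) = -9 + 2/(-5) = -9 + 2*(-1/5) = -9 - 2/5 = -47/5)
C = 563 (C = -609 + 1172 = 563)
((-13*F(5) + 8) + C) + 319 = ((-13*(-47/5) + 8) + 563) + 319 = ((611/5 + 8) + 563) + 319 = (651/5 + 563) + 319 = 3466/5 + 319 = 5061/5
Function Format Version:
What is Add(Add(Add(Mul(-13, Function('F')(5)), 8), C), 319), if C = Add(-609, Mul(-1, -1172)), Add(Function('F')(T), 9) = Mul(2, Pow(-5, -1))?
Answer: Rational(5061, 5) ≈ 1012.2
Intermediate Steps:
Function('F')(T) = Rational(-47, 5) (Function('F')(T) = Add(-9, Mul(2, Pow(-5, -1))) = Add(-9, Mul(2, Rational(-1, 5))) = Add(-9, Rational(-2, 5)) = Rational(-47, 5))
C = 563 (C = Add(-609, 1172) = 563)
Add(Add(Add(Mul(-13, Function('F')(5)), 8), C), 319) = Add(Add(Add(Mul(-13, Rational(-47, 5)), 8), 563), 319) = Add(Add(Add(Rational(611, 5), 8), 563), 319) = Add(Add(Rational(651, 5), 563), 319) = Add(Rational(3466, 5), 319) = Rational(5061, 5)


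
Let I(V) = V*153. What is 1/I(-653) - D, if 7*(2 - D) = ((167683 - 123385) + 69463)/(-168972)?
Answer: -82570820075/39390921612 ≈ -2.0962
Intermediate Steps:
I(V) = 153*V
D = 2479369/1182804 (D = 2 - ((167683 - 123385) + 69463)/(7*(-168972)) = 2 - (44298 + 69463)*(-1)/(7*168972) = 2 - 113761*(-1)/(7*168972) = 2 - 1/7*(-113761/168972) = 2 + 113761/1182804 = 2479369/1182804 ≈ 2.0962)
1/I(-653) - D = 1/(153*(-653)) - 1*2479369/1182804 = 1/(-99909) - 2479369/1182804 = -1/99909 - 2479369/1182804 = -82570820075/39390921612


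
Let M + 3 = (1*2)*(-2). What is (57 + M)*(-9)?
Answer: -450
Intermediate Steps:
M = -7 (M = -3 + (1*2)*(-2) = -3 + 2*(-2) = -3 - 4 = -7)
(57 + M)*(-9) = (57 - 7)*(-9) = 50*(-9) = -450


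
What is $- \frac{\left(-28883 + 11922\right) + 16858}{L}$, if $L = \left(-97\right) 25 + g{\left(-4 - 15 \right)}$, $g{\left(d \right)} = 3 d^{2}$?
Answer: $- \frac{103}{1342} \approx -0.076751$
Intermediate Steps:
$L = -1342$ ($L = \left(-97\right) 25 + 3 \left(-4 - 15\right)^{2} = -2425 + 3 \left(-4 - 15\right)^{2} = -2425 + 3 \left(-19\right)^{2} = -2425 + 3 \cdot 361 = -2425 + 1083 = -1342$)
$- \frac{\left(-28883 + 11922\right) + 16858}{L} = - \frac{\left(-28883 + 11922\right) + 16858}{-1342} = - \frac{\left(-16961 + 16858\right) \left(-1\right)}{1342} = - \frac{\left(-103\right) \left(-1\right)}{1342} = \left(-1\right) \frac{103}{1342} = - \frac{103}{1342}$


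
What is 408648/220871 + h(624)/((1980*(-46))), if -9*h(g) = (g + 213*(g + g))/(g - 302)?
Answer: 321194716823/173508527115 ≈ 1.8512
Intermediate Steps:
h(g) = -427*g/(9*(-302 + g)) (h(g) = -(g + 213*(g + g))/(9*(g - 302)) = -(g + 213*(2*g))/(9*(-302 + g)) = -(g + 426*g)/(9*(-302 + g)) = -427*g/(9*(-302 + g)))
408648/220871 + h(624)/((1980*(-46))) = 408648/220871 + (-427*624/(-2718 + 9*624))/((1980*(-46))) = 408648*(1/220871) - 427*624/(-2718 + 5616)/(-91080) = 408648/220871 - 427*624/2898*(-1/91080) = 408648/220871 - 427*624*1/2898*(-1/91080) = 408648/220871 - 6344/69*(-1/91080) = 408648/220871 + 793/785565 = 321194716823/173508527115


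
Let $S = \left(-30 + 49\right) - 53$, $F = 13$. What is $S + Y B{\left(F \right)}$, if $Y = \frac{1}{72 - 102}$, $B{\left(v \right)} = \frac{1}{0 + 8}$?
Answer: $- \frac{8161}{240} \approx -34.004$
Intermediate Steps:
$B{\left(v \right)} = \frac{1}{8}$
$Y = - \frac{1}{30}$ ($Y = \frac{1}{-30} = - \frac{1}{30} \approx -0.033333$)
$S = -34$ ($S = 19 - 53 = -34$)
$S + Y B{\left(F \right)} = -34 - \frac{1}{240} = - \frac{8161}{240}$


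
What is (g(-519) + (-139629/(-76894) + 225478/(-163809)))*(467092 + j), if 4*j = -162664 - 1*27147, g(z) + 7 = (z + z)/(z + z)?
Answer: -39189266892231493/16794572328 ≈ -2.3334e+6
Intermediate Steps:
g(z) = -6 (g(z) = -7 + (z + z)/(z + z) = -7 + (2*z)/((2*z)) = -7 + (2*z)*(1/(2*z)) = -7 + 1 = -6)
j = -189811/4 (j = (-162664 - 1*27147)/4 = (-162664 - 27147)/4 = (¼)*(-189811) = -189811/4 ≈ -47453.)
(g(-519) + (-139629/(-76894) + 225478/(-163809)))*(467092 + j) = (-6 + (-139629/(-76894) + 225478/(-163809)))*(467092 - 189811/4) = (-6 + (-139629*(-1/76894) + 225478*(-1/163809)))*(1678557/4) = (-6 + (139629/76894 - 225478/163809))*(1678557/4) = (-6 + 5534581529/12595929246)*(1678557/4) = -70040993947/12595929246*1678557/4 = -39189266892231493/16794572328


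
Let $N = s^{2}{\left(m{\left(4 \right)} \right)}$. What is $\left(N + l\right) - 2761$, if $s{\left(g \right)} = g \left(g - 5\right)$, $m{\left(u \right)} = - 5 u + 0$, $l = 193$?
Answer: $247432$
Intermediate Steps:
$m{\left(u \right)} = - 5 u$
$s{\left(g \right)} = g \left(-5 + g\right)$
$N = 250000$ ($N = \left(\left(-5\right) 4 \left(-5 - 20\right)\right)^{2} = \left(- 20 \left(-5 - 20\right)\right)^{2} = \left(\left(-20\right) \left(-25\right)\right)^{2} = 500^{2} = 250000$)
$\left(N + l\right) - 2761 = \left(250000 + 193\right) - 2761 = 250193 - 2761 = 247432$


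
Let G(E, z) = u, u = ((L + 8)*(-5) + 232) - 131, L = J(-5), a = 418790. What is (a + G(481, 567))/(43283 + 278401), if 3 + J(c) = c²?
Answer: 418741/321684 ≈ 1.3017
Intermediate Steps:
J(c) = -3 + c²
L = 22 (L = -3 + (-5)² = -3 + 25 = 22)
u = -49 (u = ((22 + 8)*(-5) + 232) - 131 = (30*(-5) + 232) - 131 = (-150 + 232) - 131 = 82 - 131 = -49)
G(E, z) = -49
(a + G(481, 567))/(43283 + 278401) = (418790 - 49)/(43283 + 278401) = 418741/321684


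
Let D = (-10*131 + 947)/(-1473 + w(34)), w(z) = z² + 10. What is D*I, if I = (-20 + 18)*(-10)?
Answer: 7260/307 ≈ 23.648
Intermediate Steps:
w(z) = 10 + z²
D = 363/307 (D = (-10*131 + 947)/(-1473 + (10 + 34²)) = (-1310 + 947)/(-1473 + (10 + 1156)) = -363/(-1473 + 1166) = -363/(-307) = -363*(-1/307) = 363/307 ≈ 1.1824)
I = 20 (I = -2*(-10) = 20)
D*I = (363/307)*20 = 7260/307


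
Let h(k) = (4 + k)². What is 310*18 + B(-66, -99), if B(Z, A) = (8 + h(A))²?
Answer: 81600669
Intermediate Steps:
B(Z, A) = (8 + (4 + A)²)²
310*18 + B(-66, -99) = 310*18 + (8 + (4 - 99)²)² = 5580 + (8 + (-95)²)² = 5580 + (8 + 9025)² = 5580 + 9033² = 5580 + 81595089 = 81600669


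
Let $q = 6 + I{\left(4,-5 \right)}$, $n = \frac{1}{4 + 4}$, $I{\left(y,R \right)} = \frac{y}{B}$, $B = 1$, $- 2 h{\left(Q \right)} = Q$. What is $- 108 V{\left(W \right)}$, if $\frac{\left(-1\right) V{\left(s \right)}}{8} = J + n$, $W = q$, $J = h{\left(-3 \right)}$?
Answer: $1404$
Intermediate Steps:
$h{\left(Q \right)} = - \frac{Q}{2}$
$J = \frac{3}{2}$ ($J = \left(- \frac{1}{2}\right) \left(-3\right) = \frac{3}{2} \approx 1.5$)
$I{\left(y,R \right)} = y$ ($I{\left(y,R \right)} = \frac{y}{1} = y 1 = y$)
$n = \frac{1}{8} \approx 0.125$
$q = 10$ ($q = 6 + 4 = 10$)
$W = 10$
$V{\left(s \right)} = -13$ ($V{\left(s \right)} = - 8 \left(\frac{3}{2} + \frac{1}{8}\right) = \left(-8\right) \frac{13}{8} = -13$)
$- 108 V{\left(W \right)} = \left(-108\right) \left(-13\right) = 1404$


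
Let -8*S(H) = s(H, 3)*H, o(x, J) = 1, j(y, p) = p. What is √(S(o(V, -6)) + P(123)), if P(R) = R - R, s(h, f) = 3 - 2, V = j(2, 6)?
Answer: I*√2/4 ≈ 0.35355*I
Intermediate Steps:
V = 6
s(h, f) = 1
P(R) = 0
S(H) = -H/8
√(S(o(V, -6)) + P(123)) = √(-⅛*1 + 0) = √(-⅛ + 0) = √(-⅛) = I*√2/4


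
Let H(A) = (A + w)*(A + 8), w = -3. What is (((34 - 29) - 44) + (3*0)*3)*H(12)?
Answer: -7020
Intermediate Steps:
H(A) = (-3 + A)*(8 + A) (H(A) = (A - 3)*(A + 8) = (-3 + A)*(8 + A))
(((34 - 29) - 44) + (3*0)*3)*H(12) = (((34 - 29) - 44) + (3*0)*3)*(-24 + 12² + 5*12) = ((5 - 44) + 0*3)*(-24 + 144 + 60) = (-39 + 0)*180 = -39*180 = -7020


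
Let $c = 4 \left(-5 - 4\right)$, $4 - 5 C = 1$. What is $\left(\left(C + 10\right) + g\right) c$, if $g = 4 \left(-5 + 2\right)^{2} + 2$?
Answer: $- \frac{8748}{5} \approx -1749.6$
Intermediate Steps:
$C = \frac{3}{5}$ ($C = \frac{4}{5} - \frac{1}{5} = \frac{3}{5} \approx 0.6$)
$c = -36$ ($c = 4 \left(-9\right) = -36$)
$g = 38$ ($g = 4 \left(-3\right)^{2} + 2 = 4 \cdot 9 + 2 = 36 + 2 = 38$)
$\left(\left(C + 10\right) + g\right) c = \left(\left(\frac{3}{5} + 10\right) + 38\right) \left(-36\right) = \left(\frac{53}{5} + 38\right) \left(-36\right) = \frac{243}{5} \left(-36\right) = - \frac{8748}{5}$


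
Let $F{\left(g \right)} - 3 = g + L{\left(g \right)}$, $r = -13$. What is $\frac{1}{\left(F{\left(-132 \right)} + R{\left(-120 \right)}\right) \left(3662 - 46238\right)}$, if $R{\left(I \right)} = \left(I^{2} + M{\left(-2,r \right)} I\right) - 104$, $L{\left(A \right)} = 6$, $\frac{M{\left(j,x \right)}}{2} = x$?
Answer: $- \frac{1}{736266768} \approx -1.3582 \cdot 10^{-9}$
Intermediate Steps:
$M{\left(j,x \right)} = 2 x$
$R{\left(I \right)} = -104 + I^{2} - 26 I$ ($R{\left(I \right)} = \left(I^{2} + 2 \left(-13\right) I\right) - 104 = \left(I^{2} - 26 I\right) - 104 = -104 + I^{2} - 26 I$)
$F{\left(g \right)} = 9 + g$ ($F{\left(g \right)} = 3 + \left(g + 6\right) = 3 + \left(6 + g\right) = 9 + g$)
$\frac{1}{\left(F{\left(-132 \right)} + R{\left(-120 \right)}\right) \left(3662 - 46238\right)} = \frac{1}{\left(\left(9 - 132\right) - \left(-3016 - 14400\right)\right) \left(3662 - 46238\right)} = \frac{1}{\left(-123 + \left(-104 + 14400 + 3120\right)\right) \left(-42576\right)} = \frac{1}{\left(-123 + 17416\right) \left(-42576\right)} = \frac{1}{17293 \left(-42576\right)} = \frac{1}{-736266768} = - \frac{1}{736266768}$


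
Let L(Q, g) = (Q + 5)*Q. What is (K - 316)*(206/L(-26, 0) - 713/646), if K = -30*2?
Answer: 24084868/88179 ≈ 273.14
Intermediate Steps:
L(Q, g) = Q*(5 + Q) (L(Q, g) = (5 + Q)*Q = Q*(5 + Q))
K = -60
(K - 316)*(206/L(-26, 0) - 713/646) = (-60 - 316)*(206/((-26*(5 - 26))) - 713/646) = -376*(206/((-26*(-21))) - 713*1/646) = -376*(206/546 - 713/646) = -376*(206*(1/546) - 713/646) = -376*(103/273 - 713/646) = -376*(-128111/176358) = 24084868/88179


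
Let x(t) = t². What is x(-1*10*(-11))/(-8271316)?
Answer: -3025/2067829 ≈ -0.0014629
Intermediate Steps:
x(-1*10*(-11))/(-8271316) = (-1*10*(-11))²/(-8271316) = (-10*(-11))²*(-1/8271316) = 110²*(-1/8271316) = 12100*(-1/8271316) = -3025/2067829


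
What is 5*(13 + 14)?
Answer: 135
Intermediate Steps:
5*(13 + 14) = 5*27 = 135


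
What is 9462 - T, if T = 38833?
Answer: -29371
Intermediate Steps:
9462 - T = 9462 - 1*38833 = 9462 - 38833 = -29371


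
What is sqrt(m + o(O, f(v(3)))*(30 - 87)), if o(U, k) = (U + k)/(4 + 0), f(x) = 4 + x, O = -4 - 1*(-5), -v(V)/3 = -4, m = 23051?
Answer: sqrt(91235)/2 ≈ 151.03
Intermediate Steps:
v(V) = 12 (v(V) = -3*(-4) = 12)
O = 1 (O = -4 + 5 = 1)
o(U, k) = U/4 + k/4 (o(U, k) = (U + k)/4 = (U + k)*(1/4) = U/4 + k/4)
sqrt(m + o(O, f(v(3)))*(30 - 87)) = sqrt(23051 + ((1/4)*1 + (4 + 12)/4)*(30 - 87)) = sqrt(23051 + (1/4 + (1/4)*16)*(-57)) = sqrt(23051 + (1/4 + 4)*(-57)) = sqrt(23051 + (17/4)*(-57)) = sqrt(23051 - 969/4) = sqrt(91235/4) = sqrt(91235)/2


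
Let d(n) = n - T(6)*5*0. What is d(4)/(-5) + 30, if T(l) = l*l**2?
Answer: 146/5 ≈ 29.200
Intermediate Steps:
T(l) = l**3
d(n) = n (d(n) = n - 6**3*5*0 = n - 216*5*0 = n - 1080*0 = n - 1*0 = n + 0 = n)
d(4)/(-5) + 30 = 4/(-5) + 30 = -1/5*4 + 30 = -4/5 + 30 = 146/5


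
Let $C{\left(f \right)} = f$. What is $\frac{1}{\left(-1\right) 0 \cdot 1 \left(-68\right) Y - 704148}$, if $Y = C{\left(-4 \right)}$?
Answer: $- \frac{1}{704148} \approx -1.4202 \cdot 10^{-6}$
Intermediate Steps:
$Y = -4$
$\frac{1}{\left(-1\right) 0 \cdot 1 \left(-68\right) Y - 704148} = \frac{1}{\left(-1\right) 0 \cdot 1 \left(-68\right) \left(-4\right) - 704148} = \frac{1}{0 \cdot 1 \left(-68\right) \left(-4\right) - 704148} = \frac{1}{0 \left(-68\right) \left(-4\right) - 704148} = \frac{1}{0 \left(-4\right) - 704148} = \frac{1}{0 - 704148} = \frac{1}{-704148} = - \frac{1}{704148}$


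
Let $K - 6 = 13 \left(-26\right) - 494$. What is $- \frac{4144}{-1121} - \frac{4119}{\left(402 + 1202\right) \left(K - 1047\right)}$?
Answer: $\frac{12454403447}{3367811332} \approx 3.6981$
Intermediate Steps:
$K = -826$ ($K = 6 + \left(13 \left(-26\right) - 494\right) = 6 - 832 = -826$)
$- \frac{4144}{-1121} - \frac{4119}{\left(402 + 1202\right) \left(K - 1047\right)} = - \frac{4144}{-1121} - \frac{4119}{\left(402 + 1202\right) \left(-826 - 1047\right)} = \left(-4144\right) \left(- \frac{1}{1121}\right) - \frac{4119}{1604 \left(-1873\right)} = \frac{4144}{1121} - \frac{4119}{-3004292} = \frac{4144}{1121} - - \frac{4119}{3004292} = \frac{4144}{1121} + \frac{4119}{3004292} = \frac{12454403447}{3367811332}$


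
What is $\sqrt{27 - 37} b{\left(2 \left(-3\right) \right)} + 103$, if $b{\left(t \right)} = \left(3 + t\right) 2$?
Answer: $103 - 6 i \sqrt{10} \approx 103.0 - 18.974 i$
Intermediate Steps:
$b{\left(t \right)} = 6 + 2 t$
$\sqrt{27 - 37} b{\left(2 \left(-3\right) \right)} + 103 = \sqrt{27 - 37} \left(6 + 2 \cdot 2 \left(-3\right)\right) + 103 = \sqrt{-10} \left(6 + 2 \left(-6\right)\right) + 103 = i \sqrt{10} \left(6 - 12\right) + 103 = i \sqrt{10} \left(-6\right) + 103 = - 6 i \sqrt{10} + 103 = 103 - 6 i \sqrt{10}$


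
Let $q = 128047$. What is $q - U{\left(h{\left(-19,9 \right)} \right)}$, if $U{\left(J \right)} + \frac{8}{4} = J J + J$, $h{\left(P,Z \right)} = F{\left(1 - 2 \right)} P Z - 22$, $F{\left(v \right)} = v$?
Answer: $105699$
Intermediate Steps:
$h{\left(P,Z \right)} = -22 - P Z$ ($h{\left(P,Z \right)} = \left(1 - 2\right) P Z - 22 = - P Z - 22 = -22 - P Z$)
$U{\left(J \right)} = -2 + J + J^{2}$ ($U{\left(J \right)} = -2 + \left(J J + J\right) = -2 + \left(J^{2} + J\right) = -2 + \left(J + J^{2}\right) = -2 + J + J^{2}$)
$q - U{\left(h{\left(-19,9 \right)} \right)} = 128047 - \left(-2 - \left(22 - 171\right) + \left(-22 - \left(-19\right) 9\right)^{2}\right) = 128047 - \left(-2 + \left(-22 + 171\right) + \left(-22 + 171\right)^{2}\right) = 128047 - \left(-2 + 149 + 149^{2}\right) = 128047 - \left(-2 + 149 + 22201\right) = 128047 - 22348 = 105699$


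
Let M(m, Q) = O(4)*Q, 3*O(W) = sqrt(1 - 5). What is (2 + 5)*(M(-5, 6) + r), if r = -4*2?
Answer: -56 + 28*I ≈ -56.0 + 28.0*I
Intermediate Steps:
r = -8
O(W) = 2*I/3 (O(W) = sqrt(1 - 5)/3 = sqrt(-4)/3 = (2*I)/3 = 2*I/3)
M(m, Q) = 2*I*Q/3 (M(m, Q) = (2*I/3)*Q = 2*I*Q/3)
(2 + 5)*(M(-5, 6) + r) = (2 + 5)*((2/3)*I*6 - 8) = 7*(4*I - 8) = 7*(-8 + 4*I) = -56 + 28*I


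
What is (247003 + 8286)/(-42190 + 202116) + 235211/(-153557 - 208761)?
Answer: 13719861379/14486017117 ≈ 0.94711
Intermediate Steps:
(247003 + 8286)/(-42190 + 202116) + 235211/(-153557 - 208761) = 255289/159926 + 235211/(-362318) = 255289*(1/159926) + 235211*(-1/362318) = 255289/159926 - 235211/362318 = 13719861379/14486017117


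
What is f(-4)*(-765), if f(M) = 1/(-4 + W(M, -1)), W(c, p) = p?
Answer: 153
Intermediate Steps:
f(M) = -⅕ (f(M) = 1/(-4 - 1) = 1/(-5) = -⅕)
f(-4)*(-765) = -⅕*(-765) = 153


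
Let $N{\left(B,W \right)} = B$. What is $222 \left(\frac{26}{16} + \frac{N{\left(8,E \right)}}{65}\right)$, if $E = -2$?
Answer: $\frac{100899}{260} \approx 388.07$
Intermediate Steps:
$222 \left(\frac{26}{16} + \frac{N{\left(8,E \right)}}{65}\right) = 222 \left(\frac{26}{16} + \frac{8}{65}\right) = 222 \left(26 \cdot \frac{1}{16} + 8 \cdot \frac{1}{65}\right) = 222 \left(\frac{13}{8} + \frac{8}{65}\right) = 222 \cdot \frac{909}{520} = \frac{100899}{260}$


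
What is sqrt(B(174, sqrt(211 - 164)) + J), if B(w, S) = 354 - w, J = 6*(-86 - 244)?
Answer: 30*I*sqrt(2) ≈ 42.426*I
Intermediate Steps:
J = -1980 (J = 6*(-330) = -1980)
sqrt(B(174, sqrt(211 - 164)) + J) = sqrt((354 - 1*174) - 1980) = sqrt((354 - 174) - 1980) = sqrt(180 - 1980) = sqrt(-1800) = 30*I*sqrt(2)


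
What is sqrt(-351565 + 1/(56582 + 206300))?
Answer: I*sqrt(24295583443508178)/262882 ≈ 592.93*I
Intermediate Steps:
sqrt(-351565 + 1/(56582 + 206300)) = sqrt(-351565 + 1/262882) = sqrt(-92420110329/262882) = I*sqrt(24295583443508178)/262882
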